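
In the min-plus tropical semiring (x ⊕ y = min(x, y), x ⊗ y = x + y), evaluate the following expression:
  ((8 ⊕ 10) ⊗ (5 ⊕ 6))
((8 ⊕ 10) ⊗ (5 ⊕ 6)) = 13

Expand innermost to outermost. Recall ⊕ takes the minimum of its arguments and ⊗ takes their sum. Working out the expression ((8 ⊕ 10) ⊗ (5 ⊕ 6)) gives 13.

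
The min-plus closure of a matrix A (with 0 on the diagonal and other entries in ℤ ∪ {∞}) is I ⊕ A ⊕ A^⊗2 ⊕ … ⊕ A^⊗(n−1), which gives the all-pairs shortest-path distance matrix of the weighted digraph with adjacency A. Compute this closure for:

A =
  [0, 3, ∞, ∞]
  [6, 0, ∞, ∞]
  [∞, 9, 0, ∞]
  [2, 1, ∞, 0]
Closure =
  [0, 3, ∞, ∞]
  [6, 0, ∞, ∞]
  [15, 9, 0, ∞]
  [2, 1, ∞, 0]

This is the Floyd-Warshall all-pairs shortest-path computation. For each intermediate vertex k = 0, 1, …, 3, update dist[i][j] ← min(dist[i][j], dist[i][k] + dist[k][j]). The final matrix gives, for each (i, j), the minimum total weight of any directed path from i to j (possibly empty when i = j).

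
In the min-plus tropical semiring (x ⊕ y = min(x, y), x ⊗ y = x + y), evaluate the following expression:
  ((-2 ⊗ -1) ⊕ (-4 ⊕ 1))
((-2 ⊗ -1) ⊕ (-4 ⊕ 1)) = -4

Expand innermost to outermost. Recall ⊕ takes the minimum of its arguments and ⊗ takes their sum. Working out the expression ((-2 ⊗ -1) ⊕ (-4 ⊕ 1)) gives -4.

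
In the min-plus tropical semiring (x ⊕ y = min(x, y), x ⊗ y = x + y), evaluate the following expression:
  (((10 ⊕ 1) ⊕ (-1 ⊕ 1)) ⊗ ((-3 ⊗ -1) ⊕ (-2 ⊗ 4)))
(((10 ⊕ 1) ⊕ (-1 ⊕ 1)) ⊗ ((-3 ⊗ -1) ⊕ (-2 ⊗ 4))) = -5

Expand innermost to outermost. Recall ⊕ takes the minimum of its arguments and ⊗ takes their sum. Working out the expression (((10 ⊕ 1) ⊕ (-1 ⊕ 1)) ⊗ ((-3 ⊗ -1) ⊕ (-2 ⊗ 4))) gives -5.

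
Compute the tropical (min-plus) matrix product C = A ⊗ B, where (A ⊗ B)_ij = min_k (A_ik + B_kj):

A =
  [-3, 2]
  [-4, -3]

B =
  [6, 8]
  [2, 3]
A ⊗ B =
  [3, 5]
  [-1, 0]

Apply the min-plus product entry-by-entry:
  C[0][0] = min over k of (A[0][0] + B[0][0] = -3 + 6 = 3, A[0][1] + B[1][0] = 2 + 2 = 4) = 3 (attained at k = 0)
  C[0][1] = min over k of (A[0][0] + B[0][1] = -3 + 8 = 5, A[0][1] + B[1][1] = 2 + 3 = 5) = 5 (attained at k = 0)
  C[1][0] = min over k of (A[1][0] + B[0][0] = -4 + 6 = 2, A[1][1] + B[1][0] = -3 + 2 = -1) = -1 (attained at k = 1)
  C[1][1] = min over k of (A[1][0] + B[0][1] = -4 + 8 = 4, A[1][1] + B[1][1] = -3 + 3 = 0) = 0 (attained at k = 1)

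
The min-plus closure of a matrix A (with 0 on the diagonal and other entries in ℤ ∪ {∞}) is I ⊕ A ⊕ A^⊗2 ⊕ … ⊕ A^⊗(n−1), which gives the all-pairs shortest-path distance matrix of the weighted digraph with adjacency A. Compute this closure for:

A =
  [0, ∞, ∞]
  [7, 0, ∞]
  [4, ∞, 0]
Closure =
  [0, ∞, ∞]
  [7, 0, ∞]
  [4, ∞, 0]

This is the Floyd-Warshall all-pairs shortest-path computation. For each intermediate vertex k = 0, 1, …, 2, update dist[i][j] ← min(dist[i][j], dist[i][k] + dist[k][j]). The final matrix gives, for each (i, j), the minimum total weight of any directed path from i to j (possibly empty when i = j).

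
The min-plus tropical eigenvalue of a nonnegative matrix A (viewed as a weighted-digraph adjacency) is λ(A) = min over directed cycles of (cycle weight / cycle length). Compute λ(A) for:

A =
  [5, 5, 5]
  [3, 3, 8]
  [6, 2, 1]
λ(A) = 1

Enumerate directed cycles and compute their means (weight / length). Sample:
  cycle 0 → 0: weight = 5, length = 1, mean = 5/1 ≈ 5.000
  cycle 1 → 1: weight = 3, length = 1, mean = 3/1 ≈ 3.000
  cycle 2 → 2: weight = 1, length = 1, mean = 1/1 ≈ 1.000
  cycle 0 → 1 → 0: weight = 8, length = 2, mean = 8/2 ≈ 4.000
  cycle 0 → 2 → 0: weight = 11, length = 2, mean = 11/2 ≈ 5.500
  cycle 1 → 0 → 1: weight = 8, length = 2, mean = 8/2 ≈ 4.000
Minimum mean = 1.000, attained e.g. along the cycle 2 → 2 with weight 1 and length 1. So λ(A) = 1/1 = 1.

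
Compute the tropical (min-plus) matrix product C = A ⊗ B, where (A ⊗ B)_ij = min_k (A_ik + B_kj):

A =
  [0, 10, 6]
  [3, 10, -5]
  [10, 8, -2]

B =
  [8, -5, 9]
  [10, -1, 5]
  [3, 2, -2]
A ⊗ B =
  [8, -5, 4]
  [-2, -3, -7]
  [1, 0, -4]

Apply the min-plus product entry-by-entry:
  C[0][0] = min over k of (A[0][0] + B[0][0] = 0 + 8 = 8, A[0][1] + B[1][0] = 10 + 10 = 20, A[0][2] + B[2][0] = 6 + 3 = 9) = 8 (attained at k = 0)
  C[0][1] = min over k of (A[0][0] + B[0][1] = 0 + -5 = -5, A[0][1] + B[1][1] = 10 + -1 = 9, A[0][2] + B[2][1] = 6 + 2 = 8) = -5 (attained at k = 0)
  C[0][2] = min over k of (A[0][0] + B[0][2] = 0 + 9 = 9, A[0][1] + B[1][2] = 10 + 5 = 15, A[0][2] + B[2][2] = 6 + -2 = 4) = 4 (attained at k = 2)
  C[1][0] = min over k of (A[1][0] + B[0][0] = 3 + 8 = 11, A[1][1] + B[1][0] = 10 + 10 = 20, A[1][2] + B[2][0] = -5 + 3 = -2) = -2 (attained at k = 2)
  C[1][1] = min over k of (A[1][0] + B[0][1] = 3 + -5 = -2, A[1][1] + B[1][1] = 10 + -1 = 9, A[1][2] + B[2][1] = -5 + 2 = -3) = -3 (attained at k = 2)
  C[1][2] = min over k of (A[1][0] + B[0][2] = 3 + 9 = 12, A[1][1] + B[1][2] = 10 + 5 = 15, A[1][2] + B[2][2] = -5 + -2 = -7) = -7 (attained at k = 2)
  C[2][0] = min over k of (A[2][0] + B[0][0] = 10 + 8 = 18, A[2][1] + B[1][0] = 8 + 10 = 18, A[2][2] + B[2][0] = -2 + 3 = 1) = 1 (attained at k = 2)
  C[2][1] = min over k of (A[2][0] + B[0][1] = 10 + -5 = 5, A[2][1] + B[1][1] = 8 + -1 = 7, A[2][2] + B[2][1] = -2 + 2 = 0) = 0 (attained at k = 2)
  C[2][2] = min over k of (A[2][0] + B[0][2] = 10 + 9 = 19, A[2][1] + B[1][2] = 8 + 5 = 13, A[2][2] + B[2][2] = -2 + -2 = -4) = -4 (attained at k = 2)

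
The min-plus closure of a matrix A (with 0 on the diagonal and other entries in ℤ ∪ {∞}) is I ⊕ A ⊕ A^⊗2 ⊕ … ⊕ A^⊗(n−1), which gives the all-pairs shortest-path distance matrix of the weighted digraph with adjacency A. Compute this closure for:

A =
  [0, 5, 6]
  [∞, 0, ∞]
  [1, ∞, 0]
Closure =
  [0, 5, 6]
  [∞, 0, ∞]
  [1, 6, 0]

This is the Floyd-Warshall all-pairs shortest-path computation. For each intermediate vertex k = 0, 1, …, 2, update dist[i][j] ← min(dist[i][j], dist[i][k] + dist[k][j]). The final matrix gives, for each (i, j), the minimum total weight of any directed path from i to j (possibly empty when i = j).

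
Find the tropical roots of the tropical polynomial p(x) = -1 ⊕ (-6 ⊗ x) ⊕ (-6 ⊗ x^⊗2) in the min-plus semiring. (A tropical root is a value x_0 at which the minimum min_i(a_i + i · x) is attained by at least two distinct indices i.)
Roots: {0, 5}

Each tropical root is a break point of the lower envelope of the lines y = a_i + i · x (there are 3 lines, with slopes 0, 1, ..., 2). Only the lines that attain the minimum somewhere contribute to roots; other lines are dominated. Here the surviving (envelope) indices are i = 2, i = 1, i = 0.
Intersections between consecutive envelope lines give the roots: for adjacent envelope indices i < j the intersection is x = (a_i − a_j) / (j − i). Reading off the sorted break points: {0, 5}.
Verification: at each break x_0, at least two indices attain the minimum of min_i(a_i + i · x_0).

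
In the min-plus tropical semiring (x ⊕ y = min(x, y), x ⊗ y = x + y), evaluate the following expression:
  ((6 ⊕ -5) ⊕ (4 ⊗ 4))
((6 ⊕ -5) ⊕ (4 ⊗ 4)) = -5

Expand innermost to outermost. Recall ⊕ takes the minimum of its arguments and ⊗ takes their sum. Working out the expression ((6 ⊕ -5) ⊕ (4 ⊗ 4)) gives -5.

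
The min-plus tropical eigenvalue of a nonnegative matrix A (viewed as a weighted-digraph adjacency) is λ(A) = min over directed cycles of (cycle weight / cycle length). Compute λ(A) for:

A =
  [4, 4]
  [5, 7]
λ(A) = 4

Enumerate directed cycles and compute their means (weight / length). Sample:
  cycle 0 → 0: weight = 4, length = 1, mean = 4/1 ≈ 4.000
  cycle 1 → 1: weight = 7, length = 1, mean = 7/1 ≈ 7.000
  cycle 0 → 1 → 0: weight = 9, length = 2, mean = 9/2 ≈ 4.500
  cycle 1 → 0 → 1: weight = 9, length = 2, mean = 9/2 ≈ 4.500
Minimum mean = 4.000, attained e.g. along the cycle 0 → 0 with weight 4 and length 1. So λ(A) = 4/1 = 4.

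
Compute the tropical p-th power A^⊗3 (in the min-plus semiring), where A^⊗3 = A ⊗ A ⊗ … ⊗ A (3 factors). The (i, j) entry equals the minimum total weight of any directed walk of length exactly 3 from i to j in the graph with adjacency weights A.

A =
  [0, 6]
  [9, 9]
A^⊗3 =
  [0, 6]
  [9, 15]

Each entry (A^⊗3)_ij equals the minimum over all length-3 walks i = v_0 → v_1 → … → v_3 = j of Σ_t A[v_t][v_{t+1}]. For example, for (i, j) = (0, 1) we minimise over 4 possible intermediate vertex sequences; the minimum is 6, attained along the walk 0 → 0 → 0 → 1.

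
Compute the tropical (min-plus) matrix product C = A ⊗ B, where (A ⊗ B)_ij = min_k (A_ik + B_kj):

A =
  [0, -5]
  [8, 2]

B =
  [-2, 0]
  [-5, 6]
A ⊗ B =
  [-10, 0]
  [-3, 8]

Apply the min-plus product entry-by-entry:
  C[0][0] = min over k of (A[0][0] + B[0][0] = 0 + -2 = -2, A[0][1] + B[1][0] = -5 + -5 = -10) = -10 (attained at k = 1)
  C[0][1] = min over k of (A[0][0] + B[0][1] = 0 + 0 = 0, A[0][1] + B[1][1] = -5 + 6 = 1) = 0 (attained at k = 0)
  C[1][0] = min over k of (A[1][0] + B[0][0] = 8 + -2 = 6, A[1][1] + B[1][0] = 2 + -5 = -3) = -3 (attained at k = 1)
  C[1][1] = min over k of (A[1][0] + B[0][1] = 8 + 0 = 8, A[1][1] + B[1][1] = 2 + 6 = 8) = 8 (attained at k = 0)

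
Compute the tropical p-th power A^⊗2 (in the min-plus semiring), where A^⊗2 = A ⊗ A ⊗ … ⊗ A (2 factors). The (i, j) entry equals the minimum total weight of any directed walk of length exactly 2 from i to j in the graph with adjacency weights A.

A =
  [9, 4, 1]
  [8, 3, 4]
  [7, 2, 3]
A^⊗2 =
  [8, 3, 4]
  [11, 6, 7]
  [10, 5, 6]

Each entry (A^⊗2)_ij equals the minimum over all length-2 walks i = v_0 → v_1 → … → v_2 = j of Σ_t A[v_t][v_{t+1}]. For example, for (i, j) = (0, 2) we minimise over 3 possible intermediate vertex sequences; the minimum is 4, attained along the walk 0 → 2 → 2.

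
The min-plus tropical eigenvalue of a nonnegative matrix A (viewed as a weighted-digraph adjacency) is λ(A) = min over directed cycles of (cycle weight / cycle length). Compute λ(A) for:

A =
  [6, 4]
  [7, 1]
λ(A) = 1

Enumerate directed cycles and compute their means (weight / length). Sample:
  cycle 0 → 0: weight = 6, length = 1, mean = 6/1 ≈ 6.000
  cycle 1 → 1: weight = 1, length = 1, mean = 1/1 ≈ 1.000
  cycle 0 → 1 → 0: weight = 11, length = 2, mean = 11/2 ≈ 5.500
  cycle 1 → 0 → 1: weight = 11, length = 2, mean = 11/2 ≈ 5.500
Minimum mean = 1.000, attained e.g. along the cycle 1 → 1 with weight 1 and length 1. So λ(A) = 1/1 = 1.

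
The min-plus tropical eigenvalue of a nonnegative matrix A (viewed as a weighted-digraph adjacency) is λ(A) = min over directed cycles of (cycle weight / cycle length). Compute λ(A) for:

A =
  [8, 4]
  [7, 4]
λ(A) = 4

Enumerate directed cycles and compute their means (weight / length). Sample:
  cycle 0 → 0: weight = 8, length = 1, mean = 8/1 ≈ 8.000
  cycle 1 → 1: weight = 4, length = 1, mean = 4/1 ≈ 4.000
  cycle 0 → 1 → 0: weight = 11, length = 2, mean = 11/2 ≈ 5.500
  cycle 1 → 0 → 1: weight = 11, length = 2, mean = 11/2 ≈ 5.500
Minimum mean = 4.000, attained e.g. along the cycle 1 → 1 with weight 4 and length 1. So λ(A) = 4/1 = 4.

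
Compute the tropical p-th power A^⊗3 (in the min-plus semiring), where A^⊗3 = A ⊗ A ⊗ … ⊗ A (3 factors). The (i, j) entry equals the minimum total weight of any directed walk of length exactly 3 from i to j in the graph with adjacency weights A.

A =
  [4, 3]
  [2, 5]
A^⊗3 =
  [9, 8]
  [7, 9]

Each entry (A^⊗3)_ij equals the minimum over all length-3 walks i = v_0 → v_1 → … → v_3 = j of Σ_t A[v_t][v_{t+1}]. For example, for (i, j) = (0, 1) we minimise over 4 possible intermediate vertex sequences; the minimum is 8, attained along the walk 0 → 1 → 0 → 1.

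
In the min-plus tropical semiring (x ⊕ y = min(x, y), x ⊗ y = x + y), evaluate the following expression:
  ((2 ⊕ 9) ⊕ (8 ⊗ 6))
((2 ⊕ 9) ⊕ (8 ⊗ 6)) = 2

Expand innermost to outermost. Recall ⊕ takes the minimum of its arguments and ⊗ takes their sum. Working out the expression ((2 ⊕ 9) ⊕ (8 ⊗ 6)) gives 2.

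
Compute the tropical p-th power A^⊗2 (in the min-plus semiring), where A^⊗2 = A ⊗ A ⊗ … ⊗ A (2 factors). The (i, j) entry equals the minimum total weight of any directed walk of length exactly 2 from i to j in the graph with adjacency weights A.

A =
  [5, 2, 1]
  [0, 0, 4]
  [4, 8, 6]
A^⊗2 =
  [2, 2, 6]
  [0, 0, 1]
  [8, 6, 5]

Each entry (A^⊗2)_ij equals the minimum over all length-2 walks i = v_0 → v_1 → … → v_2 = j of Σ_t A[v_t][v_{t+1}]. For example, for (i, j) = (0, 2) we minimise over 3 possible intermediate vertex sequences; the minimum is 6, attained along the walk 0 → 0 → 2.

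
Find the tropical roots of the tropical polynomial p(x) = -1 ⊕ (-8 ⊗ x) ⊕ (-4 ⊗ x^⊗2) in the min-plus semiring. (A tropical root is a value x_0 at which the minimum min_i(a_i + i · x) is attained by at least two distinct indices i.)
Roots: {-4, 7}

Each tropical root is a break point of the lower envelope of the lines y = a_i + i · x (there are 3 lines, with slopes 0, 1, ..., 2). Only the lines that attain the minimum somewhere contribute to roots; other lines are dominated. Here the surviving (envelope) indices are i = 2, i = 1, i = 0.
Intersections between consecutive envelope lines give the roots: for adjacent envelope indices i < j the intersection is x = (a_i − a_j) / (j − i). Reading off the sorted break points: {-4, 7}.
Verification: at each break x_0, at least two indices attain the minimum of min_i(a_i + i · x_0).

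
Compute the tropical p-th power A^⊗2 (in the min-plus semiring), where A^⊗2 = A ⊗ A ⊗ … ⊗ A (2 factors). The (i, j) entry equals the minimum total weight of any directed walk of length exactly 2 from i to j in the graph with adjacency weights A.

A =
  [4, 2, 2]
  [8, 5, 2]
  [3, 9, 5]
A^⊗2 =
  [5, 6, 4]
  [5, 10, 7]
  [7, 5, 5]

Each entry (A^⊗2)_ij equals the minimum over all length-2 walks i = v_0 → v_1 → … → v_2 = j of Σ_t A[v_t][v_{t+1}]. For example, for (i, j) = (0, 2) we minimise over 3 possible intermediate vertex sequences; the minimum is 4, attained along the walk 0 → 1 → 2.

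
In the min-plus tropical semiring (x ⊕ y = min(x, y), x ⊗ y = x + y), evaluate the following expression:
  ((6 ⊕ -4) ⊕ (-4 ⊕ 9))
((6 ⊕ -4) ⊕ (-4 ⊕ 9)) = -4

Expand innermost to outermost. Recall ⊕ takes the minimum of its arguments and ⊗ takes their sum. Working out the expression ((6 ⊕ -4) ⊕ (-4 ⊕ 9)) gives -4.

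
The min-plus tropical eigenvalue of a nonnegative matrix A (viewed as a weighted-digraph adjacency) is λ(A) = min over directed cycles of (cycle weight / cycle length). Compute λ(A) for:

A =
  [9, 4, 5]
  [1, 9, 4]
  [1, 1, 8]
λ(A) = 7/3

Enumerate directed cycles and compute their means (weight / length). Sample:
  cycle 0 → 0: weight = 9, length = 1, mean = 9/1 ≈ 9.000
  cycle 1 → 1: weight = 9, length = 1, mean = 9/1 ≈ 9.000
  cycle 2 → 2: weight = 8, length = 1, mean = 8/1 ≈ 8.000
  cycle 0 → 1 → 0: weight = 5, length = 2, mean = 5/2 ≈ 2.500
  cycle 0 → 2 → 0: weight = 6, length = 2, mean = 6/2 ≈ 3.000
  cycle 1 → 0 → 1: weight = 5, length = 2, mean = 5/2 ≈ 2.500
Minimum mean = 2.333, attained e.g. along the cycle 0 → 2 → 1 → 0 with weight 7 and length 3. So λ(A) = 7/3 = 7/3.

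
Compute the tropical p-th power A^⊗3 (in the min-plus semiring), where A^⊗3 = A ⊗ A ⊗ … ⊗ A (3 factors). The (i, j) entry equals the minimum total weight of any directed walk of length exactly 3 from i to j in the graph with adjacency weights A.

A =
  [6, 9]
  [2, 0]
A^⊗3 =
  [11, 9]
  [2, 0]

Each entry (A^⊗3)_ij equals the minimum over all length-3 walks i = v_0 → v_1 → … → v_3 = j of Σ_t A[v_t][v_{t+1}]. For example, for (i, j) = (0, 1) we minimise over 4 possible intermediate vertex sequences; the minimum is 9, attained along the walk 0 → 1 → 1 → 1.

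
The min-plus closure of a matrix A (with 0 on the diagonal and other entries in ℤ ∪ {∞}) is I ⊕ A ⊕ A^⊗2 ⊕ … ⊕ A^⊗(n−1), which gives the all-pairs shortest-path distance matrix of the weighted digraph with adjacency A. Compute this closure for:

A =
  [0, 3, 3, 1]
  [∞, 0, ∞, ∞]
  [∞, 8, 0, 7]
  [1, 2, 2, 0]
Closure =
  [0, 3, 3, 1]
  [∞, 0, ∞, ∞]
  [8, 8, 0, 7]
  [1, 2, 2, 0]

This is the Floyd-Warshall all-pairs shortest-path computation. For each intermediate vertex k = 0, 1, …, 3, update dist[i][j] ← min(dist[i][j], dist[i][k] + dist[k][j]). The final matrix gives, for each (i, j), the minimum total weight of any directed path from i to j (possibly empty when i = j).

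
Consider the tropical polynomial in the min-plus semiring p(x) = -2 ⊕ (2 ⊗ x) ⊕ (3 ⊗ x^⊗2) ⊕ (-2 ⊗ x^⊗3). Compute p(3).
p(3) = -2

A tropical monomial a ⊗ x^⊗i evaluates to a + i · x. Evaluating each term at x = 3:
  Term 0 contributes -2 + 0 · 3 = -2
  Term 1 contributes 2 + 1 · 3 = 5
  Term 2 contributes 3 + 2 · 3 = 9
  Term 3 contributes -2 + 3 · 3 = 7
p(3) = ⊕ of these = min[-2, 5, 9, 7] = -2.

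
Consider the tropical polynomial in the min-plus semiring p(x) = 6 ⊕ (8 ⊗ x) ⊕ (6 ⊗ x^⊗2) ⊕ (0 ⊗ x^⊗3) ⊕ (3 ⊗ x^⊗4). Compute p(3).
p(3) = 6

A tropical monomial a ⊗ x^⊗i evaluates to a + i · x. Evaluating each term at x = 3:
  Term 0 contributes 6 + 0 · 3 = 6
  Term 1 contributes 8 + 1 · 3 = 11
  Term 2 contributes 6 + 2 · 3 = 12
  Term 3 contributes 0 + 3 · 3 = 9
  Term 4 contributes 3 + 4 · 3 = 15
p(3) = ⊕ of these = min[6, 11, 12, 9, 15] = 6.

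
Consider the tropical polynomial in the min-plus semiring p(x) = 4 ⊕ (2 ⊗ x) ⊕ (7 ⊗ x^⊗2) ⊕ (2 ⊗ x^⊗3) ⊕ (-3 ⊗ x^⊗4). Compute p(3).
p(3) = 4

A tropical monomial a ⊗ x^⊗i evaluates to a + i · x. Evaluating each term at x = 3:
  Term 0 contributes 4 + 0 · 3 = 4
  Term 1 contributes 2 + 1 · 3 = 5
  Term 2 contributes 7 + 2 · 3 = 13
  Term 3 contributes 2 + 3 · 3 = 11
  Term 4 contributes -3 + 4 · 3 = 9
p(3) = ⊕ of these = min[4, 5, 13, 11, 9] = 4.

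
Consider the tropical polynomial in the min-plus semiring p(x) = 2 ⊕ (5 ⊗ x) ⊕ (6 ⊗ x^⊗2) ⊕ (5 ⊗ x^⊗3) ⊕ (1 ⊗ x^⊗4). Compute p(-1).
p(-1) = -3

A tropical monomial a ⊗ x^⊗i evaluates to a + i · x. Evaluating each term at x = -1:
  Term 0 contributes 2 + 0 · -1 = 2
  Term 1 contributes 5 + 1 · -1 = 4
  Term 2 contributes 6 + 2 · -1 = 4
  Term 3 contributes 5 + 3 · -1 = 2
  Term 4 contributes 1 + 4 · -1 = -3
p(-1) = ⊕ of these = min[2, 4, 4, 2, -3] = -3.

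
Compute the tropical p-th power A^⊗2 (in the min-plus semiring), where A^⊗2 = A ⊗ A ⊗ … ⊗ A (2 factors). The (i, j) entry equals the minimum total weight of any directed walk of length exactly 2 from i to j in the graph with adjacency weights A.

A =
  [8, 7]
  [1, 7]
A^⊗2 =
  [8, 14]
  [8, 8]

Each entry (A^⊗2)_ij equals the minimum over all length-2 walks i = v_0 → v_1 → … → v_2 = j of Σ_t A[v_t][v_{t+1}]. For example, for (i, j) = (0, 1) we minimise over 2 possible intermediate vertex sequences; the minimum is 14, attained along the walk 0 → 1 → 1.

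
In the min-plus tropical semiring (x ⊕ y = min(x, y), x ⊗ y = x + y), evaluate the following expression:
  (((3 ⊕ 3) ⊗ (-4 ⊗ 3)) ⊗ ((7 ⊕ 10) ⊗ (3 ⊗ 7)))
(((3 ⊕ 3) ⊗ (-4 ⊗ 3)) ⊗ ((7 ⊕ 10) ⊗ (3 ⊗ 7))) = 19

Expand innermost to outermost. Recall ⊕ takes the minimum of its arguments and ⊗ takes their sum. Working out the expression (((3 ⊕ 3) ⊗ (-4 ⊗ 3)) ⊗ ((7 ⊕ 10) ⊗ (3 ⊗ 7))) gives 19.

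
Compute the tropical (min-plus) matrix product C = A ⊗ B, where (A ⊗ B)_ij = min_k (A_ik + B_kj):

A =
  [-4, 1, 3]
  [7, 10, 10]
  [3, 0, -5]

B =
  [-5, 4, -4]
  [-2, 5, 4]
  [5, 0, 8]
A ⊗ B =
  [-9, 0, -8]
  [2, 10, 3]
  [-2, -5, -1]

Apply the min-plus product entry-by-entry:
  C[0][0] = min over k of (A[0][0] + B[0][0] = -4 + -5 = -9, A[0][1] + B[1][0] = 1 + -2 = -1, A[0][2] + B[2][0] = 3 + 5 = 8) = -9 (attained at k = 0)
  C[0][1] = min over k of (A[0][0] + B[0][1] = -4 + 4 = 0, A[0][1] + B[1][1] = 1 + 5 = 6, A[0][2] + B[2][1] = 3 + 0 = 3) = 0 (attained at k = 0)
  C[0][2] = min over k of (A[0][0] + B[0][2] = -4 + -4 = -8, A[0][1] + B[1][2] = 1 + 4 = 5, A[0][2] + B[2][2] = 3 + 8 = 11) = -8 (attained at k = 0)
  C[1][0] = min over k of (A[1][0] + B[0][0] = 7 + -5 = 2, A[1][1] + B[1][0] = 10 + -2 = 8, A[1][2] + B[2][0] = 10 + 5 = 15) = 2 (attained at k = 0)
  C[1][1] = min over k of (A[1][0] + B[0][1] = 7 + 4 = 11, A[1][1] + B[1][1] = 10 + 5 = 15, A[1][2] + B[2][1] = 10 + 0 = 10) = 10 (attained at k = 2)
  C[1][2] = min over k of (A[1][0] + B[0][2] = 7 + -4 = 3, A[1][1] + B[1][2] = 10 + 4 = 14, A[1][2] + B[2][2] = 10 + 8 = 18) = 3 (attained at k = 0)
  C[2][0] = min over k of (A[2][0] + B[0][0] = 3 + -5 = -2, A[2][1] + B[1][0] = 0 + -2 = -2, A[2][2] + B[2][0] = -5 + 5 = 0) = -2 (attained at k = 0)
  C[2][1] = min over k of (A[2][0] + B[0][1] = 3 + 4 = 7, A[2][1] + B[1][1] = 0 + 5 = 5, A[2][2] + B[2][1] = -5 + 0 = -5) = -5 (attained at k = 2)
  C[2][2] = min over k of (A[2][0] + B[0][2] = 3 + -4 = -1, A[2][1] + B[1][2] = 0 + 4 = 4, A[2][2] + B[2][2] = -5 + 8 = 3) = -1 (attained at k = 0)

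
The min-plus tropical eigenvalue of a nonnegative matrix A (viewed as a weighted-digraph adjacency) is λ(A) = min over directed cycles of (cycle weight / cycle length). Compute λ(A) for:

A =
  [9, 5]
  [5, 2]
λ(A) = 2

Enumerate directed cycles and compute their means (weight / length). Sample:
  cycle 0 → 0: weight = 9, length = 1, mean = 9/1 ≈ 9.000
  cycle 1 → 1: weight = 2, length = 1, mean = 2/1 ≈ 2.000
  cycle 0 → 1 → 0: weight = 10, length = 2, mean = 10/2 ≈ 5.000
  cycle 1 → 0 → 1: weight = 10, length = 2, mean = 10/2 ≈ 5.000
Minimum mean = 2.000, attained e.g. along the cycle 1 → 1 with weight 2 and length 1. So λ(A) = 2/1 = 2.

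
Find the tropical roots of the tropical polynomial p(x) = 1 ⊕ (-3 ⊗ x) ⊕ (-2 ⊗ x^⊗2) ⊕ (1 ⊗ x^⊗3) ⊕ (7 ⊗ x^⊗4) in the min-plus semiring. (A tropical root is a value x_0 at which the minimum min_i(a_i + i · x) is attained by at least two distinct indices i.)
Roots: {-6, -3, -1, 4}

Each tropical root is a break point of the lower envelope of the lines y = a_i + i · x (there are 5 lines, with slopes 0, 1, ..., 4). Only the lines that attain the minimum somewhere contribute to roots; other lines are dominated. Here the surviving (envelope) indices are i = 4, i = 3, i = 2, i = 1, i = 0.
Intersections between consecutive envelope lines give the roots: for adjacent envelope indices i < j the intersection is x = (a_i − a_j) / (j − i). Reading off the sorted break points: {-6, -3, -1, 4}.
Verification: at each break x_0, at least two indices attain the minimum of min_i(a_i + i · x_0).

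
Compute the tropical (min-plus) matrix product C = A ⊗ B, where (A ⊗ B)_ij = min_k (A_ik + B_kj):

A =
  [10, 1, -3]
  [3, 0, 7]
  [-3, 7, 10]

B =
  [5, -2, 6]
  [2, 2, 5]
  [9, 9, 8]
A ⊗ B =
  [3, 3, 5]
  [2, 1, 5]
  [2, -5, 3]

Apply the min-plus product entry-by-entry:
  C[0][0] = min over k of (A[0][0] + B[0][0] = 10 + 5 = 15, A[0][1] + B[1][0] = 1 + 2 = 3, A[0][2] + B[2][0] = -3 + 9 = 6) = 3 (attained at k = 1)
  C[0][1] = min over k of (A[0][0] + B[0][1] = 10 + -2 = 8, A[0][1] + B[1][1] = 1 + 2 = 3, A[0][2] + B[2][1] = -3 + 9 = 6) = 3 (attained at k = 1)
  C[0][2] = min over k of (A[0][0] + B[0][2] = 10 + 6 = 16, A[0][1] + B[1][2] = 1 + 5 = 6, A[0][2] + B[2][2] = -3 + 8 = 5) = 5 (attained at k = 2)
  C[1][0] = min over k of (A[1][0] + B[0][0] = 3 + 5 = 8, A[1][1] + B[1][0] = 0 + 2 = 2, A[1][2] + B[2][0] = 7 + 9 = 16) = 2 (attained at k = 1)
  C[1][1] = min over k of (A[1][0] + B[0][1] = 3 + -2 = 1, A[1][1] + B[1][1] = 0 + 2 = 2, A[1][2] + B[2][1] = 7 + 9 = 16) = 1 (attained at k = 0)
  C[1][2] = min over k of (A[1][0] + B[0][2] = 3 + 6 = 9, A[1][1] + B[1][2] = 0 + 5 = 5, A[1][2] + B[2][2] = 7 + 8 = 15) = 5 (attained at k = 1)
  C[2][0] = min over k of (A[2][0] + B[0][0] = -3 + 5 = 2, A[2][1] + B[1][0] = 7 + 2 = 9, A[2][2] + B[2][0] = 10 + 9 = 19) = 2 (attained at k = 0)
  C[2][1] = min over k of (A[2][0] + B[0][1] = -3 + -2 = -5, A[2][1] + B[1][1] = 7 + 2 = 9, A[2][2] + B[2][1] = 10 + 9 = 19) = -5 (attained at k = 0)
  C[2][2] = min over k of (A[2][0] + B[0][2] = -3 + 6 = 3, A[2][1] + B[1][2] = 7 + 5 = 12, A[2][2] + B[2][2] = 10 + 8 = 18) = 3 (attained at k = 0)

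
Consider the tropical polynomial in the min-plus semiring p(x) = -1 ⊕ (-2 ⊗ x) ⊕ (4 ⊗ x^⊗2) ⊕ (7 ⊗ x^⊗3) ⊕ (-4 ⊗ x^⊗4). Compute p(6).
p(6) = -1

A tropical monomial a ⊗ x^⊗i evaluates to a + i · x. Evaluating each term at x = 6:
  Term 0 contributes -1 + 0 · 6 = -1
  Term 1 contributes -2 + 1 · 6 = 4
  Term 2 contributes 4 + 2 · 6 = 16
  Term 3 contributes 7 + 3 · 6 = 25
  Term 4 contributes -4 + 4 · 6 = 20
p(6) = ⊕ of these = min[-1, 4, 16, 25, 20] = -1.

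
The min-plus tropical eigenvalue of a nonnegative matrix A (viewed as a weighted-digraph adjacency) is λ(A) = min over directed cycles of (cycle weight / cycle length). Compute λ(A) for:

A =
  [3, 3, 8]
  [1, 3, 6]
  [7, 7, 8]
λ(A) = 2

Enumerate directed cycles and compute their means (weight / length). Sample:
  cycle 0 → 0: weight = 3, length = 1, mean = 3/1 ≈ 3.000
  cycle 1 → 1: weight = 3, length = 1, mean = 3/1 ≈ 3.000
  cycle 2 → 2: weight = 8, length = 1, mean = 8/1 ≈ 8.000
  cycle 0 → 1 → 0: weight = 4, length = 2, mean = 4/2 ≈ 2.000
  cycle 0 → 2 → 0: weight = 15, length = 2, mean = 15/2 ≈ 7.500
  cycle 1 → 0 → 1: weight = 4, length = 2, mean = 4/2 ≈ 2.000
Minimum mean = 2.000, attained e.g. along the cycle 0 → 1 → 0 with weight 4 and length 2. So λ(A) = 4/2 = 2.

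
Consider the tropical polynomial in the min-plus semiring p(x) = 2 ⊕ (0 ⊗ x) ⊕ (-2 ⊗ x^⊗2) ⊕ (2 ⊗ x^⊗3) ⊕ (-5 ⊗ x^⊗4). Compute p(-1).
p(-1) = -9

A tropical monomial a ⊗ x^⊗i evaluates to a + i · x. Evaluating each term at x = -1:
  Term 0 contributes 2 + 0 · -1 = 2
  Term 1 contributes 0 + 1 · -1 = -1
  Term 2 contributes -2 + 2 · -1 = -4
  Term 3 contributes 2 + 3 · -1 = -1
  Term 4 contributes -5 + 4 · -1 = -9
p(-1) = ⊕ of these = min[2, -1, -4, -1, -9] = -9.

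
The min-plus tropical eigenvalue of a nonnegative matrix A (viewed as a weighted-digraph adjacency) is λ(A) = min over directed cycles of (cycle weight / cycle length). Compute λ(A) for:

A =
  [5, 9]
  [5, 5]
λ(A) = 5

Enumerate directed cycles and compute their means (weight / length). Sample:
  cycle 0 → 0: weight = 5, length = 1, mean = 5/1 ≈ 5.000
  cycle 1 → 1: weight = 5, length = 1, mean = 5/1 ≈ 5.000
  cycle 0 → 1 → 0: weight = 14, length = 2, mean = 14/2 ≈ 7.000
  cycle 1 → 0 → 1: weight = 14, length = 2, mean = 14/2 ≈ 7.000
Minimum mean = 5.000, attained e.g. along the cycle 0 → 0 with weight 5 and length 1. So λ(A) = 5/1 = 5.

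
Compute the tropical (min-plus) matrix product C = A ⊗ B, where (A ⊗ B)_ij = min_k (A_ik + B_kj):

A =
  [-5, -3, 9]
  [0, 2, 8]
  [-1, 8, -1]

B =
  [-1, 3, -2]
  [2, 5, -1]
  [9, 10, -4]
A ⊗ B =
  [-6, -2, -7]
  [-1, 3, -2]
  [-2, 2, -5]

Apply the min-plus product entry-by-entry:
  C[0][0] = min over k of (A[0][0] + B[0][0] = -5 + -1 = -6, A[0][1] + B[1][0] = -3 + 2 = -1, A[0][2] + B[2][0] = 9 + 9 = 18) = -6 (attained at k = 0)
  C[0][1] = min over k of (A[0][0] + B[0][1] = -5 + 3 = -2, A[0][1] + B[1][1] = -3 + 5 = 2, A[0][2] + B[2][1] = 9 + 10 = 19) = -2 (attained at k = 0)
  C[0][2] = min over k of (A[0][0] + B[0][2] = -5 + -2 = -7, A[0][1] + B[1][2] = -3 + -1 = -4, A[0][2] + B[2][2] = 9 + -4 = 5) = -7 (attained at k = 0)
  C[1][0] = min over k of (A[1][0] + B[0][0] = 0 + -1 = -1, A[1][1] + B[1][0] = 2 + 2 = 4, A[1][2] + B[2][0] = 8 + 9 = 17) = -1 (attained at k = 0)
  C[1][1] = min over k of (A[1][0] + B[0][1] = 0 + 3 = 3, A[1][1] + B[1][1] = 2 + 5 = 7, A[1][2] + B[2][1] = 8 + 10 = 18) = 3 (attained at k = 0)
  C[1][2] = min over k of (A[1][0] + B[0][2] = 0 + -2 = -2, A[1][1] + B[1][2] = 2 + -1 = 1, A[1][2] + B[2][2] = 8 + -4 = 4) = -2 (attained at k = 0)
  C[2][0] = min over k of (A[2][0] + B[0][0] = -1 + -1 = -2, A[2][1] + B[1][0] = 8 + 2 = 10, A[2][2] + B[2][0] = -1 + 9 = 8) = -2 (attained at k = 0)
  C[2][1] = min over k of (A[2][0] + B[0][1] = -1 + 3 = 2, A[2][1] + B[1][1] = 8 + 5 = 13, A[2][2] + B[2][1] = -1 + 10 = 9) = 2 (attained at k = 0)
  C[2][2] = min over k of (A[2][0] + B[0][2] = -1 + -2 = -3, A[2][1] + B[1][2] = 8 + -1 = 7, A[2][2] + B[2][2] = -1 + -4 = -5) = -5 (attained at k = 2)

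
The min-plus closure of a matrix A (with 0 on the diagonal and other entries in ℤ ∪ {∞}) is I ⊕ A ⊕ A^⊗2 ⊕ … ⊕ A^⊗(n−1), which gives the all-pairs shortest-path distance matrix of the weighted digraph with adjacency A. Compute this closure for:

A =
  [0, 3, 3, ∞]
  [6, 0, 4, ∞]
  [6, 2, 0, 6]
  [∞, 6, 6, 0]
Closure =
  [0, 3, 3, 9]
  [6, 0, 4, 10]
  [6, 2, 0, 6]
  [12, 6, 6, 0]

This is the Floyd-Warshall all-pairs shortest-path computation. For each intermediate vertex k = 0, 1, …, 3, update dist[i][j] ← min(dist[i][j], dist[i][k] + dist[k][j]). The final matrix gives, for each (i, j), the minimum total weight of any directed path from i to j (possibly empty when i = j).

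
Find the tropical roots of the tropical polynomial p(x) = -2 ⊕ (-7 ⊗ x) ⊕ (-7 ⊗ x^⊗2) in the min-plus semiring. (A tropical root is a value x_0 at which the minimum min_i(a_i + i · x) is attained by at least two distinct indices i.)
Roots: {0, 5}

Each tropical root is a break point of the lower envelope of the lines y = a_i + i · x (there are 3 lines, with slopes 0, 1, ..., 2). Only the lines that attain the minimum somewhere contribute to roots; other lines are dominated. Here the surviving (envelope) indices are i = 2, i = 1, i = 0.
Intersections between consecutive envelope lines give the roots: for adjacent envelope indices i < j the intersection is x = (a_i − a_j) / (j − i). Reading off the sorted break points: {0, 5}.
Verification: at each break x_0, at least two indices attain the minimum of min_i(a_i + i · x_0).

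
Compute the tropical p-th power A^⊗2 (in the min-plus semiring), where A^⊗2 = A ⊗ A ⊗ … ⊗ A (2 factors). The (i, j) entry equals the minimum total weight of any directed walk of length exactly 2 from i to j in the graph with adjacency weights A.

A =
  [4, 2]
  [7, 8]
A^⊗2 =
  [8, 6]
  [11, 9]

Each entry (A^⊗2)_ij equals the minimum over all length-2 walks i = v_0 → v_1 → … → v_2 = j of Σ_t A[v_t][v_{t+1}]. For example, for (i, j) = (0, 1) we minimise over 2 possible intermediate vertex sequences; the minimum is 6, attained along the walk 0 → 0 → 1.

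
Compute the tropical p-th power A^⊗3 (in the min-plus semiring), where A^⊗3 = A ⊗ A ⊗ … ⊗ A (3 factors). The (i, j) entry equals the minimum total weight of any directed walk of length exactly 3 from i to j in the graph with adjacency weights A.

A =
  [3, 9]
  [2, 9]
A^⊗3 =
  [9, 15]
  [8, 14]

Each entry (A^⊗3)_ij equals the minimum over all length-3 walks i = v_0 → v_1 → … → v_3 = j of Σ_t A[v_t][v_{t+1}]. For example, for (i, j) = (0, 1) we minimise over 4 possible intermediate vertex sequences; the minimum is 15, attained along the walk 0 → 0 → 0 → 1.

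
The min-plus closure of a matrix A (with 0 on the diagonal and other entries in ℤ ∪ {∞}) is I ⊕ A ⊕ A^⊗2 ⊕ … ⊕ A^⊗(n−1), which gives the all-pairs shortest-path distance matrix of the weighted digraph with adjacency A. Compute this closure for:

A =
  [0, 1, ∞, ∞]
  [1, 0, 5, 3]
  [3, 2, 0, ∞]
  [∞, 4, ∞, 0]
Closure =
  [0, 1, 6, 4]
  [1, 0, 5, 3]
  [3, 2, 0, 5]
  [5, 4, 9, 0]

This is the Floyd-Warshall all-pairs shortest-path computation. For each intermediate vertex k = 0, 1, …, 3, update dist[i][j] ← min(dist[i][j], dist[i][k] + dist[k][j]). The final matrix gives, for each (i, j), the minimum total weight of any directed path from i to j (possibly empty when i = j).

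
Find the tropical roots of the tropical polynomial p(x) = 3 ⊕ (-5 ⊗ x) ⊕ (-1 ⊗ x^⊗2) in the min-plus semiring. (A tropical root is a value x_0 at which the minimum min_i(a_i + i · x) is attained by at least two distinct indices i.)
Roots: {-4, 8}

Each tropical root is a break point of the lower envelope of the lines y = a_i + i · x (there are 3 lines, with slopes 0, 1, ..., 2). Only the lines that attain the minimum somewhere contribute to roots; other lines are dominated. Here the surviving (envelope) indices are i = 2, i = 1, i = 0.
Intersections between consecutive envelope lines give the roots: for adjacent envelope indices i < j the intersection is x = (a_i − a_j) / (j − i). Reading off the sorted break points: {-4, 8}.
Verification: at each break x_0, at least two indices attain the minimum of min_i(a_i + i · x_0).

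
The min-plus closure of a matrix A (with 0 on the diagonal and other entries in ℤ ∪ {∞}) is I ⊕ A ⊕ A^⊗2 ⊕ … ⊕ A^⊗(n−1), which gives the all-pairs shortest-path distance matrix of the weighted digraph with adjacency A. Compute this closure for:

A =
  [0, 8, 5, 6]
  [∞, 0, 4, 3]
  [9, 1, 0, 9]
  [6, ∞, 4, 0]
Closure =
  [0, 6, 5, 6]
  [9, 0, 4, 3]
  [9, 1, 0, 4]
  [6, 5, 4, 0]

This is the Floyd-Warshall all-pairs shortest-path computation. For each intermediate vertex k = 0, 1, …, 3, update dist[i][j] ← min(dist[i][j], dist[i][k] + dist[k][j]). The final matrix gives, for each (i, j), the minimum total weight of any directed path from i to j (possibly empty when i = j).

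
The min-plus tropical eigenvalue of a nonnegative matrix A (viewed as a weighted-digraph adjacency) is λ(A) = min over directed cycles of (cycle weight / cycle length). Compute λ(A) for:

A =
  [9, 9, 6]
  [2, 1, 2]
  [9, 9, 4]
λ(A) = 1

Enumerate directed cycles and compute their means (weight / length). Sample:
  cycle 0 → 0: weight = 9, length = 1, mean = 9/1 ≈ 9.000
  cycle 1 → 1: weight = 1, length = 1, mean = 1/1 ≈ 1.000
  cycle 2 → 2: weight = 4, length = 1, mean = 4/1 ≈ 4.000
  cycle 0 → 1 → 0: weight = 11, length = 2, mean = 11/2 ≈ 5.500
  cycle 0 → 2 → 0: weight = 15, length = 2, mean = 15/2 ≈ 7.500
  cycle 1 → 0 → 1: weight = 11, length = 2, mean = 11/2 ≈ 5.500
Minimum mean = 1.000, attained e.g. along the cycle 1 → 1 with weight 1 and length 1. So λ(A) = 1/1 = 1.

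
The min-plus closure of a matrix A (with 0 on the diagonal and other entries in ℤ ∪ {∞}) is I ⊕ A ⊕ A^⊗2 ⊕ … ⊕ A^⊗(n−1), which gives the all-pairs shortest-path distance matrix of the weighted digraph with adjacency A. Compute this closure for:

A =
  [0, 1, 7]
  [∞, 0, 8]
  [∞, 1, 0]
Closure =
  [0, 1, 7]
  [∞, 0, 8]
  [∞, 1, 0]

This is the Floyd-Warshall all-pairs shortest-path computation. For each intermediate vertex k = 0, 1, …, 2, update dist[i][j] ← min(dist[i][j], dist[i][k] + dist[k][j]). The final matrix gives, for each (i, j), the minimum total weight of any directed path from i to j (possibly empty when i = j).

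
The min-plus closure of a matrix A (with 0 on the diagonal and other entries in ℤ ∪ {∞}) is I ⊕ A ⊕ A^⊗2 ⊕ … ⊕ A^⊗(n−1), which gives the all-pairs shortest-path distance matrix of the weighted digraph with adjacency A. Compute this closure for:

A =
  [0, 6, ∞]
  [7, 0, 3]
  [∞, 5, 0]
Closure =
  [0, 6, 9]
  [7, 0, 3]
  [12, 5, 0]

This is the Floyd-Warshall all-pairs shortest-path computation. For each intermediate vertex k = 0, 1, …, 2, update dist[i][j] ← min(dist[i][j], dist[i][k] + dist[k][j]). The final matrix gives, for each (i, j), the minimum total weight of any directed path from i to j (possibly empty when i = j).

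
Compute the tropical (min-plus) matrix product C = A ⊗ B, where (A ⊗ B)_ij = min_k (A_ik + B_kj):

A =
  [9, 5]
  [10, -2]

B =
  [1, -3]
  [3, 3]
A ⊗ B =
  [8, 6]
  [1, 1]

Apply the min-plus product entry-by-entry:
  C[0][0] = min over k of (A[0][0] + B[0][0] = 9 + 1 = 10, A[0][1] + B[1][0] = 5 + 3 = 8) = 8 (attained at k = 1)
  C[0][1] = min over k of (A[0][0] + B[0][1] = 9 + -3 = 6, A[0][1] + B[1][1] = 5 + 3 = 8) = 6 (attained at k = 0)
  C[1][0] = min over k of (A[1][0] + B[0][0] = 10 + 1 = 11, A[1][1] + B[1][0] = -2 + 3 = 1) = 1 (attained at k = 1)
  C[1][1] = min over k of (A[1][0] + B[0][1] = 10 + -3 = 7, A[1][1] + B[1][1] = -2 + 3 = 1) = 1 (attained at k = 1)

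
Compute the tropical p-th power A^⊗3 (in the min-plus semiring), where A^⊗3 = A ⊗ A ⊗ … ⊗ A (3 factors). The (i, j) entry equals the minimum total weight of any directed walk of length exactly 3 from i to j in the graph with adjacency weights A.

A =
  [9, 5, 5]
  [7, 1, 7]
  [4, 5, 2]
A^⊗3 =
  [11, 7, 9]
  [9, 3, 9]
  [8, 7, 6]

Each entry (A^⊗3)_ij equals the minimum over all length-3 walks i = v_0 → v_1 → … → v_3 = j of Σ_t A[v_t][v_{t+1}]. For example, for (i, j) = (0, 2) we minimise over 9 possible intermediate vertex sequences; the minimum is 9, attained along the walk 0 → 2 → 2 → 2.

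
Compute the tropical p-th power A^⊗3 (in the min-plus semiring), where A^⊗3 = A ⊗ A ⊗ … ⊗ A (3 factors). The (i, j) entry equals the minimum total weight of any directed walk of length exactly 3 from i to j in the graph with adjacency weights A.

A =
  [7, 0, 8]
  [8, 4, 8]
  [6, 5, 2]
A^⊗3 =
  [12, 8, 10]
  [16, 12, 12]
  [10, 8, 6]

Each entry (A^⊗3)_ij equals the minimum over all length-3 walks i = v_0 → v_1 → … → v_3 = j of Σ_t A[v_t][v_{t+1}]. For example, for (i, j) = (0, 2) we minimise over 9 possible intermediate vertex sequences; the minimum is 10, attained along the walk 0 → 1 → 2 → 2.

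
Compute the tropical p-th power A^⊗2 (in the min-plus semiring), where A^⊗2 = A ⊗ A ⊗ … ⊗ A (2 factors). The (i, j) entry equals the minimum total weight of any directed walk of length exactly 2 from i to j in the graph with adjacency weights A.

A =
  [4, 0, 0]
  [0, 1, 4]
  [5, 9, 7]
A^⊗2 =
  [0, 1, 4]
  [1, 0, 0]
  [9, 5, 5]

Each entry (A^⊗2)_ij equals the minimum over all length-2 walks i = v_0 → v_1 → … → v_2 = j of Σ_t A[v_t][v_{t+1}]. For example, for (i, j) = (0, 2) we minimise over 3 possible intermediate vertex sequences; the minimum is 4, attained along the walk 0 → 0 → 2.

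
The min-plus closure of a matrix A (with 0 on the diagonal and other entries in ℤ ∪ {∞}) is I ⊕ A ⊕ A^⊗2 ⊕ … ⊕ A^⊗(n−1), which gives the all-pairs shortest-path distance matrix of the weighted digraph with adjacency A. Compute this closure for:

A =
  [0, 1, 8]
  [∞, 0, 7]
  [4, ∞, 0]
Closure =
  [0, 1, 8]
  [11, 0, 7]
  [4, 5, 0]

This is the Floyd-Warshall all-pairs shortest-path computation. For each intermediate vertex k = 0, 1, …, 2, update dist[i][j] ← min(dist[i][j], dist[i][k] + dist[k][j]). The final matrix gives, for each (i, j), the minimum total weight of any directed path from i to j (possibly empty when i = j).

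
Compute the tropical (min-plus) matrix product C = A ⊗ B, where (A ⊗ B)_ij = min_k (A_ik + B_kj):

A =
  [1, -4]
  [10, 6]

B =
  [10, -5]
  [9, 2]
A ⊗ B =
  [5, -4]
  [15, 5]

Apply the min-plus product entry-by-entry:
  C[0][0] = min over k of (A[0][0] + B[0][0] = 1 + 10 = 11, A[0][1] + B[1][0] = -4 + 9 = 5) = 5 (attained at k = 1)
  C[0][1] = min over k of (A[0][0] + B[0][1] = 1 + -5 = -4, A[0][1] + B[1][1] = -4 + 2 = -2) = -4 (attained at k = 0)
  C[1][0] = min over k of (A[1][0] + B[0][0] = 10 + 10 = 20, A[1][1] + B[1][0] = 6 + 9 = 15) = 15 (attained at k = 1)
  C[1][1] = min over k of (A[1][0] + B[0][1] = 10 + -5 = 5, A[1][1] + B[1][1] = 6 + 2 = 8) = 5 (attained at k = 0)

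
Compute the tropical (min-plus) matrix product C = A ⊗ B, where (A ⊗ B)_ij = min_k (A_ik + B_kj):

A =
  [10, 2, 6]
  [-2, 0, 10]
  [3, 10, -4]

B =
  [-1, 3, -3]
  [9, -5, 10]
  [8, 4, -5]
A ⊗ B =
  [9, -3, 1]
  [-3, -5, -5]
  [2, 0, -9]

Apply the min-plus product entry-by-entry:
  C[0][0] = min over k of (A[0][0] + B[0][0] = 10 + -1 = 9, A[0][1] + B[1][0] = 2 + 9 = 11, A[0][2] + B[2][0] = 6 + 8 = 14) = 9 (attained at k = 0)
  C[0][1] = min over k of (A[0][0] + B[0][1] = 10 + 3 = 13, A[0][1] + B[1][1] = 2 + -5 = -3, A[0][2] + B[2][1] = 6 + 4 = 10) = -3 (attained at k = 1)
  C[0][2] = min over k of (A[0][0] + B[0][2] = 10 + -3 = 7, A[0][1] + B[1][2] = 2 + 10 = 12, A[0][2] + B[2][2] = 6 + -5 = 1) = 1 (attained at k = 2)
  C[1][0] = min over k of (A[1][0] + B[0][0] = -2 + -1 = -3, A[1][1] + B[1][0] = 0 + 9 = 9, A[1][2] + B[2][0] = 10 + 8 = 18) = -3 (attained at k = 0)
  C[1][1] = min over k of (A[1][0] + B[0][1] = -2 + 3 = 1, A[1][1] + B[1][1] = 0 + -5 = -5, A[1][2] + B[2][1] = 10 + 4 = 14) = -5 (attained at k = 1)
  C[1][2] = min over k of (A[1][0] + B[0][2] = -2 + -3 = -5, A[1][1] + B[1][2] = 0 + 10 = 10, A[1][2] + B[2][2] = 10 + -5 = 5) = -5 (attained at k = 0)
  C[2][0] = min over k of (A[2][0] + B[0][0] = 3 + -1 = 2, A[2][1] + B[1][0] = 10 + 9 = 19, A[2][2] + B[2][0] = -4 + 8 = 4) = 2 (attained at k = 0)
  C[2][1] = min over k of (A[2][0] + B[0][1] = 3 + 3 = 6, A[2][1] + B[1][1] = 10 + -5 = 5, A[2][2] + B[2][1] = -4 + 4 = 0) = 0 (attained at k = 2)
  C[2][2] = min over k of (A[2][0] + B[0][2] = 3 + -3 = 0, A[2][1] + B[1][2] = 10 + 10 = 20, A[2][2] + B[2][2] = -4 + -5 = -9) = -9 (attained at k = 2)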